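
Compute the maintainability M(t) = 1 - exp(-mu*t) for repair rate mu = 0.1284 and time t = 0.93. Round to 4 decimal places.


mu = 0.1284, t = 0.93
mu * t = 0.1284 * 0.93 = 0.1194
exp(-0.1194) = 0.8874
M(t) = 1 - 0.8874
M(t) = 0.1126

0.1126


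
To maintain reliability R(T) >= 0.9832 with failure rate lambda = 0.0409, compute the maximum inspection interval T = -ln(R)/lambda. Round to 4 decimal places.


R_target = 0.9832
lambda = 0.0409
-ln(0.9832) = 0.0169
T = 0.0169 / 0.0409
T = 0.4142

0.4142


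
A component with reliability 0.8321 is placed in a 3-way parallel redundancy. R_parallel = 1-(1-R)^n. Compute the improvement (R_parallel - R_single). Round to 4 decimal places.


R_single = 0.8321, n = 3
1 - R_single = 0.1679
(1 - R_single)^n = 0.1679^3 = 0.0047
R_parallel = 1 - 0.0047 = 0.9953
Improvement = 0.9953 - 0.8321
Improvement = 0.1632

0.1632


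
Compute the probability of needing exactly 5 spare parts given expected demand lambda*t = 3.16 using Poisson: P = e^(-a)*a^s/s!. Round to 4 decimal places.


a = 3.16, s = 5
e^(-a) = e^(-3.16) = 0.0424
a^s = 3.16^5 = 315.0906
s! = 120
P = 0.0424 * 315.0906 / 120
P = 0.1114

0.1114


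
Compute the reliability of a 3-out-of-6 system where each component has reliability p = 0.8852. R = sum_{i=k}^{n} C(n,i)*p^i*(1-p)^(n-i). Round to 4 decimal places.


k = 3, n = 6, p = 0.8852
i=3: C(6,3)=20 * 0.8852^3 * 0.1148^3 = 0.021
i=4: C(6,4)=15 * 0.8852^4 * 0.1148^2 = 0.1214
i=5: C(6,5)=6 * 0.8852^5 * 0.1148^1 = 0.3744
i=6: C(6,6)=1 * 0.8852^6 * 0.1148^0 = 0.4811
R = sum of terms = 0.9979

0.9979


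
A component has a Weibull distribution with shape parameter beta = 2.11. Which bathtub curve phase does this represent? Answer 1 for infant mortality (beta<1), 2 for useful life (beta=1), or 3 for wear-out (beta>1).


beta = 2.11
Compare beta to 1:
beta < 1 => infant mortality (phase 1)
beta = 1 => useful life (phase 2)
beta > 1 => wear-out (phase 3)
Since beta = 2.11, this is wear-out (increasing failure rate)
Phase = 3

3


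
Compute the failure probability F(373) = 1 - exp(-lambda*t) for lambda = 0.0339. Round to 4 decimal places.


lambda = 0.0339, t = 373
lambda * t = 12.6447
exp(-12.6447) = 0.0
F(t) = 1 - 0.0
F(t) = 1.0

1.0


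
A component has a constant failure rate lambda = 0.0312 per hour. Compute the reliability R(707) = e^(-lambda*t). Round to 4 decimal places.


lambda = 0.0312
t = 707
lambda * t = 22.0584
R(t) = e^(-22.0584)
R(t) = 0.0

0.0


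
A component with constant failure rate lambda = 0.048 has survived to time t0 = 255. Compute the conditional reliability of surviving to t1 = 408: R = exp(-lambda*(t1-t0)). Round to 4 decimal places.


lambda = 0.048
t0 = 255, t1 = 408
t1 - t0 = 153
lambda * (t1-t0) = 0.048 * 153 = 7.344
R = exp(-7.344)
R = 0.0006

0.0006


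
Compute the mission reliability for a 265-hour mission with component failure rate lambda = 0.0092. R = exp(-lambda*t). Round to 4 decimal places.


lambda = 0.0092
mission_time = 265
lambda * t = 0.0092 * 265 = 2.438
R = exp(-2.438)
R = 0.0873

0.0873


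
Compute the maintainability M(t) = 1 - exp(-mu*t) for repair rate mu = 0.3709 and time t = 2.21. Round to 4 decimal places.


mu = 0.3709, t = 2.21
mu * t = 0.3709 * 2.21 = 0.8197
exp(-0.8197) = 0.4406
M(t) = 1 - 0.4406
M(t) = 0.5594

0.5594


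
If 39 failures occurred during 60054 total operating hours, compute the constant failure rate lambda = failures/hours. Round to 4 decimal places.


failures = 39
total_hours = 60054
lambda = 39 / 60054
lambda = 0.0006

0.0006


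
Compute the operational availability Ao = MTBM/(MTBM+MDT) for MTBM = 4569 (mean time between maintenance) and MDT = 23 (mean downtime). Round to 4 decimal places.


MTBM = 4569
MDT = 23
MTBM + MDT = 4592
Ao = 4569 / 4592
Ao = 0.995

0.995


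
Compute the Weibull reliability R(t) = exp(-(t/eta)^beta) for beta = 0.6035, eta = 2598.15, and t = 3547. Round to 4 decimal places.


beta = 0.6035, eta = 2598.15, t = 3547
t/eta = 3547 / 2598.15 = 1.3652
(t/eta)^beta = 1.3652^0.6035 = 1.2067
R(t) = exp(-1.2067)
R(t) = 0.2992

0.2992


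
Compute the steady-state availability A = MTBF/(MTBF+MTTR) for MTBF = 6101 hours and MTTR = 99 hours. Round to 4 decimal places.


MTBF = 6101
MTTR = 99
MTBF + MTTR = 6200
A = 6101 / 6200
A = 0.984

0.984


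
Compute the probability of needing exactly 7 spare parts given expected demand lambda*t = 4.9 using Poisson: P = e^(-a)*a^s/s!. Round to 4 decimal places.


a = 4.9, s = 7
e^(-a) = e^(-4.9) = 0.0074
a^s = 4.9^7 = 67822.3073
s! = 5040
P = 0.0074 * 67822.3073 / 5040
P = 0.1002

0.1002


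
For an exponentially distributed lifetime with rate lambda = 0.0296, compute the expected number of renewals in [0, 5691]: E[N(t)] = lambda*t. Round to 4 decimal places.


lambda = 0.0296
t = 5691
E[N(t)] = lambda * t
E[N(t)] = 0.0296 * 5691
E[N(t)] = 168.4536

168.4536


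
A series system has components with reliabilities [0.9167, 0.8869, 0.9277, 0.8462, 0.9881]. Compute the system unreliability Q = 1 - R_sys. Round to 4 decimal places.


Components: [0.9167, 0.8869, 0.9277, 0.8462, 0.9881]
After component 1: product = 0.9167
After component 2: product = 0.813
After component 3: product = 0.7542
After component 4: product = 0.6382
After component 5: product = 0.6306
R_sys = 0.6306
Q = 1 - 0.6306 = 0.3694

0.3694


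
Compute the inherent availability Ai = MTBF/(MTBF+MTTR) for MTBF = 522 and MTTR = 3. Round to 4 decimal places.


MTBF = 522
MTTR = 3
MTBF + MTTR = 525
Ai = 522 / 525
Ai = 0.9943

0.9943


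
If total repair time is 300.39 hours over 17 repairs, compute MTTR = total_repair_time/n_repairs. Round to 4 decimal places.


total_repair_time = 300.39
n_repairs = 17
MTTR = 300.39 / 17
MTTR = 17.67

17.67


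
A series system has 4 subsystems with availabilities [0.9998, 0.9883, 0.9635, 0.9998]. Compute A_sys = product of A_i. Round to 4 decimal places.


Subsystems: [0.9998, 0.9883, 0.9635, 0.9998]
After subsystem 1 (A=0.9998): product = 0.9998
After subsystem 2 (A=0.9883): product = 0.9881
After subsystem 3 (A=0.9635): product = 0.952
After subsystem 4 (A=0.9998): product = 0.9518
A_sys = 0.9518

0.9518


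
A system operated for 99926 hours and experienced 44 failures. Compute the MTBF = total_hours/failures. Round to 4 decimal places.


total_hours = 99926
failures = 44
MTBF = 99926 / 44
MTBF = 2271.0455

2271.0455


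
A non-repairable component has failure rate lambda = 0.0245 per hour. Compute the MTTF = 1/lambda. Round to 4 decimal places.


lambda = 0.0245
MTTF = 1 / 0.0245
MTTF = 40.8163

40.8163


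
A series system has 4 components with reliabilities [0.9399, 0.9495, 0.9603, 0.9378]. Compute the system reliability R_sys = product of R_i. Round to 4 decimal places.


Components: [0.9399, 0.9495, 0.9603, 0.9378]
After component 1 (R=0.9399): product = 0.9399
After component 2 (R=0.9495): product = 0.8924
After component 3 (R=0.9603): product = 0.857
After component 4 (R=0.9378): product = 0.8037
R_sys = 0.8037

0.8037


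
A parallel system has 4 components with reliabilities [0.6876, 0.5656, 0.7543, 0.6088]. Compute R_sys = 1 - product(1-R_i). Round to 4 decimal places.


Components: [0.6876, 0.5656, 0.7543, 0.6088]
(1 - 0.6876) = 0.3124, running product = 0.3124
(1 - 0.5656) = 0.4344, running product = 0.1357
(1 - 0.7543) = 0.2457, running product = 0.0333
(1 - 0.6088) = 0.3912, running product = 0.013
Product of (1-R_i) = 0.013
R_sys = 1 - 0.013 = 0.987

0.987


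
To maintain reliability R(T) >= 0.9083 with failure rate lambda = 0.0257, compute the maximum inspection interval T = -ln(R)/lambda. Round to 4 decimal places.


R_target = 0.9083
lambda = 0.0257
-ln(0.9083) = 0.0962
T = 0.0962 / 0.0257
T = 3.7424

3.7424


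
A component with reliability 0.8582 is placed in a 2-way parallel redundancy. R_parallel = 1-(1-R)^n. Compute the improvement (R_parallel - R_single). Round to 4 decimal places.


R_single = 0.8582, n = 2
1 - R_single = 0.1418
(1 - R_single)^n = 0.1418^2 = 0.0201
R_parallel = 1 - 0.0201 = 0.9799
Improvement = 0.9799 - 0.8582
Improvement = 0.1217

0.1217


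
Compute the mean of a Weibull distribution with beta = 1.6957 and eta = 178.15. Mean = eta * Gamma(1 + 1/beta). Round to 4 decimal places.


beta = 1.6957, eta = 178.15
1/beta = 0.5897
1 + 1/beta = 1.5897
Gamma(1.5897) = 0.8924
Mean = 178.15 * 0.8924
Mean = 158.981

158.981


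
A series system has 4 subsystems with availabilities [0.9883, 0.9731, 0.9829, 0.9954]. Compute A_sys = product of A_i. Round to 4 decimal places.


Subsystems: [0.9883, 0.9731, 0.9829, 0.9954]
After subsystem 1 (A=0.9883): product = 0.9883
After subsystem 2 (A=0.9731): product = 0.9617
After subsystem 3 (A=0.9829): product = 0.9453
After subsystem 4 (A=0.9954): product = 0.9409
A_sys = 0.9409

0.9409


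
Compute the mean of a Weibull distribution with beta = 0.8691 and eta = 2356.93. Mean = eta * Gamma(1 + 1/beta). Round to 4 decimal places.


beta = 0.8691, eta = 2356.93
1/beta = 1.1506
1 + 1/beta = 2.1506
Gamma(2.1506) = 1.0733
Mean = 2356.93 * 1.0733
Mean = 2529.7815

2529.7815


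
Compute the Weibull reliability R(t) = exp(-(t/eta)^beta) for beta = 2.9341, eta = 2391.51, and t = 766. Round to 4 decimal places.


beta = 2.9341, eta = 2391.51, t = 766
t/eta = 766 / 2391.51 = 0.3203
(t/eta)^beta = 0.3203^2.9341 = 0.0354
R(t) = exp(-0.0354)
R(t) = 0.9652

0.9652


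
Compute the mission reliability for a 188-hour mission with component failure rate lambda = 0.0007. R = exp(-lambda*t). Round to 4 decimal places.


lambda = 0.0007
mission_time = 188
lambda * t = 0.0007 * 188 = 0.1316
R = exp(-0.1316)
R = 0.8767

0.8767


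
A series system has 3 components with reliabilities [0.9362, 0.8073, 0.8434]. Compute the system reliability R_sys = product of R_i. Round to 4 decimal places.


Components: [0.9362, 0.8073, 0.8434]
After component 1 (R=0.9362): product = 0.9362
After component 2 (R=0.8073): product = 0.7558
After component 3 (R=0.8434): product = 0.6374
R_sys = 0.6374

0.6374


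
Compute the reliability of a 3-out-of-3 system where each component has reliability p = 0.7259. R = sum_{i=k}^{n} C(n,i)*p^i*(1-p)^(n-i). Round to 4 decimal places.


k = 3, n = 3, p = 0.7259
i=3: C(3,3)=1 * 0.7259^3 * 0.2741^0 = 0.3825
R = sum of terms = 0.3825

0.3825


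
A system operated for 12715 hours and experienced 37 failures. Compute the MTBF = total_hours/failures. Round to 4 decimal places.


total_hours = 12715
failures = 37
MTBF = 12715 / 37
MTBF = 343.6486

343.6486


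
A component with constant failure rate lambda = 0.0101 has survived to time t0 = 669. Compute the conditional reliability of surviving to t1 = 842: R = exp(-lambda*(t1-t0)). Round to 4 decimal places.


lambda = 0.0101
t0 = 669, t1 = 842
t1 - t0 = 173
lambda * (t1-t0) = 0.0101 * 173 = 1.7473
R = exp(-1.7473)
R = 0.1742

0.1742


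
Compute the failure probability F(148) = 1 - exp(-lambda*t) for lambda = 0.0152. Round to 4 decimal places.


lambda = 0.0152, t = 148
lambda * t = 2.2496
exp(-2.2496) = 0.1054
F(t) = 1 - 0.1054
F(t) = 0.8946

0.8946


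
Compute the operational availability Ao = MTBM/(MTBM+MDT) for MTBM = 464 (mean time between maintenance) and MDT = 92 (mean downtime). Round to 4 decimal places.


MTBM = 464
MDT = 92
MTBM + MDT = 556
Ao = 464 / 556
Ao = 0.8345

0.8345


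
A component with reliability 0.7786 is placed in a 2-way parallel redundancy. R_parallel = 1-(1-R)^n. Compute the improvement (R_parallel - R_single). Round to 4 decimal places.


R_single = 0.7786, n = 2
1 - R_single = 0.2214
(1 - R_single)^n = 0.2214^2 = 0.049
R_parallel = 1 - 0.049 = 0.951
Improvement = 0.951 - 0.7786
Improvement = 0.1724

0.1724


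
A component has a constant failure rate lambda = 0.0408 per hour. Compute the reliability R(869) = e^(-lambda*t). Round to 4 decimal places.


lambda = 0.0408
t = 869
lambda * t = 35.4552
R(t) = e^(-35.4552)
R(t) = 0.0

0.0


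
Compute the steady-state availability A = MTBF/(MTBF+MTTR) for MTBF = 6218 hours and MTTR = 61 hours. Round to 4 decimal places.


MTBF = 6218
MTTR = 61
MTBF + MTTR = 6279
A = 6218 / 6279
A = 0.9903

0.9903


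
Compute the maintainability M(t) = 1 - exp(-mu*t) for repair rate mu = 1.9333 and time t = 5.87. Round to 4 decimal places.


mu = 1.9333, t = 5.87
mu * t = 1.9333 * 5.87 = 11.3485
exp(-11.3485) = 0.0
M(t) = 1 - 0.0
M(t) = 1.0

1.0


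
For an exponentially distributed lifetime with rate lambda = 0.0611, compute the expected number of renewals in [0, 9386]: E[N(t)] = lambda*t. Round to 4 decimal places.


lambda = 0.0611
t = 9386
E[N(t)] = lambda * t
E[N(t)] = 0.0611 * 9386
E[N(t)] = 573.4846

573.4846


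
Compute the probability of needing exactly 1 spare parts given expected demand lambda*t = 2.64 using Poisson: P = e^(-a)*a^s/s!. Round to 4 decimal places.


a = 2.64, s = 1
e^(-a) = e^(-2.64) = 0.0714
a^s = 2.64^1 = 2.64
s! = 1
P = 0.0714 * 2.64 / 1
P = 0.1884

0.1884


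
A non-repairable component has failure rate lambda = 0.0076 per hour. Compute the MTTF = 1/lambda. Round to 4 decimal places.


lambda = 0.0076
MTTF = 1 / 0.0076
MTTF = 131.5789

131.5789


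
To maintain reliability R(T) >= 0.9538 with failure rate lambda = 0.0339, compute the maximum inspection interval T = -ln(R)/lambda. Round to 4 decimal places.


R_target = 0.9538
lambda = 0.0339
-ln(0.9538) = 0.0473
T = 0.0473 / 0.0339
T = 1.3953

1.3953


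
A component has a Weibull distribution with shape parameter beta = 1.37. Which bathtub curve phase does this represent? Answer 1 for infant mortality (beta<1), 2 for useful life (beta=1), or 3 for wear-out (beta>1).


beta = 1.37
Compare beta to 1:
beta < 1 => infant mortality (phase 1)
beta = 1 => useful life (phase 2)
beta > 1 => wear-out (phase 3)
Since beta = 1.37, this is wear-out (increasing failure rate)
Phase = 3

3


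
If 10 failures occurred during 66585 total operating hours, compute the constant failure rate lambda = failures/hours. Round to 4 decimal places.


failures = 10
total_hours = 66585
lambda = 10 / 66585
lambda = 0.0002

0.0002


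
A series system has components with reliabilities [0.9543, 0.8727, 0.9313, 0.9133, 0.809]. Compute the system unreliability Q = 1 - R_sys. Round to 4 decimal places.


Components: [0.9543, 0.8727, 0.9313, 0.9133, 0.809]
After component 1: product = 0.9543
After component 2: product = 0.8328
After component 3: product = 0.7756
After component 4: product = 0.7084
After component 5: product = 0.5731
R_sys = 0.5731
Q = 1 - 0.5731 = 0.4269

0.4269


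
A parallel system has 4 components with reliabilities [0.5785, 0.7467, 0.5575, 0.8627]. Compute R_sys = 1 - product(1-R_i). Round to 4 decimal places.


Components: [0.5785, 0.7467, 0.5575, 0.8627]
(1 - 0.5785) = 0.4215, running product = 0.4215
(1 - 0.7467) = 0.2533, running product = 0.1068
(1 - 0.5575) = 0.4425, running product = 0.0472
(1 - 0.8627) = 0.1373, running product = 0.0065
Product of (1-R_i) = 0.0065
R_sys = 1 - 0.0065 = 0.9935

0.9935


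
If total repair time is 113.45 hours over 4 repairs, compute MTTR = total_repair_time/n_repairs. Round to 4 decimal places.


total_repair_time = 113.45
n_repairs = 4
MTTR = 113.45 / 4
MTTR = 28.3625

28.3625


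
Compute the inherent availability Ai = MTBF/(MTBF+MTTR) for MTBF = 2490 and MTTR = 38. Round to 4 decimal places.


MTBF = 2490
MTTR = 38
MTBF + MTTR = 2528
Ai = 2490 / 2528
Ai = 0.985

0.985


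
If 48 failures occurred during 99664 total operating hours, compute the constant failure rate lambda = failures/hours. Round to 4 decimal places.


failures = 48
total_hours = 99664
lambda = 48 / 99664
lambda = 0.0005

0.0005


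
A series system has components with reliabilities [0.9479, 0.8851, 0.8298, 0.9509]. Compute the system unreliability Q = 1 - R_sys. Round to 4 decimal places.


Components: [0.9479, 0.8851, 0.8298, 0.9509]
After component 1: product = 0.9479
After component 2: product = 0.839
After component 3: product = 0.6962
After component 4: product = 0.662
R_sys = 0.662
Q = 1 - 0.662 = 0.338

0.338


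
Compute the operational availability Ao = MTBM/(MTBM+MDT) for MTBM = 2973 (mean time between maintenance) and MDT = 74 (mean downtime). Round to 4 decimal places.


MTBM = 2973
MDT = 74
MTBM + MDT = 3047
Ao = 2973 / 3047
Ao = 0.9757

0.9757


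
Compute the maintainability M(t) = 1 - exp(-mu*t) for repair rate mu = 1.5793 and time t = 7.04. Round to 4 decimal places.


mu = 1.5793, t = 7.04
mu * t = 1.5793 * 7.04 = 11.1183
exp(-11.1183) = 0.0
M(t) = 1 - 0.0
M(t) = 1.0

1.0


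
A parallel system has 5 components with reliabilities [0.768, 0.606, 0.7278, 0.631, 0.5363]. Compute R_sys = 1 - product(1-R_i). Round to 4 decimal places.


Components: [0.768, 0.606, 0.7278, 0.631, 0.5363]
(1 - 0.768) = 0.232, running product = 0.232
(1 - 0.606) = 0.394, running product = 0.0914
(1 - 0.7278) = 0.2722, running product = 0.0249
(1 - 0.631) = 0.369, running product = 0.0092
(1 - 0.5363) = 0.4637, running product = 0.0043
Product of (1-R_i) = 0.0043
R_sys = 1 - 0.0043 = 0.9957

0.9957


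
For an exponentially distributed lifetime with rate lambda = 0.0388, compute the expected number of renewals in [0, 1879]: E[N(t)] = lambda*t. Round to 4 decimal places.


lambda = 0.0388
t = 1879
E[N(t)] = lambda * t
E[N(t)] = 0.0388 * 1879
E[N(t)] = 72.9052

72.9052


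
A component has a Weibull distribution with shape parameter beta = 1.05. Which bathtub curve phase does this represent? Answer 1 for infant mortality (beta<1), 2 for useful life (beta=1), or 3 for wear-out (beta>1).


beta = 1.05
Compare beta to 1:
beta < 1 => infant mortality (phase 1)
beta = 1 => useful life (phase 2)
beta > 1 => wear-out (phase 3)
Since beta = 1.05, this is wear-out (increasing failure rate)
Phase = 3

3


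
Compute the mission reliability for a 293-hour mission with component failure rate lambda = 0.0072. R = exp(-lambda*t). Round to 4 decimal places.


lambda = 0.0072
mission_time = 293
lambda * t = 0.0072 * 293 = 2.1096
R = exp(-2.1096)
R = 0.1213

0.1213


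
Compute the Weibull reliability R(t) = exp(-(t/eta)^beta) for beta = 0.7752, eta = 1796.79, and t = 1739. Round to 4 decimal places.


beta = 0.7752, eta = 1796.79, t = 1739
t/eta = 1739 / 1796.79 = 0.9678
(t/eta)^beta = 0.9678^0.7752 = 0.975
R(t) = exp(-0.975)
R(t) = 0.3772

0.3772


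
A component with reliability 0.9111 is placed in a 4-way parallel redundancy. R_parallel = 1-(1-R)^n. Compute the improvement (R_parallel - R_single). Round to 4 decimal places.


R_single = 0.9111, n = 4
1 - R_single = 0.0889
(1 - R_single)^n = 0.0889^4 = 0.0001
R_parallel = 1 - 0.0001 = 0.9999
Improvement = 0.9999 - 0.9111
Improvement = 0.0888

0.0888


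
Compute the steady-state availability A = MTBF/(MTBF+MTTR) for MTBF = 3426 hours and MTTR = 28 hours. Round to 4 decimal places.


MTBF = 3426
MTTR = 28
MTBF + MTTR = 3454
A = 3426 / 3454
A = 0.9919

0.9919


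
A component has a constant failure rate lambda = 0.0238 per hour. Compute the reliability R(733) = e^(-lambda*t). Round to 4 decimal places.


lambda = 0.0238
t = 733
lambda * t = 17.4454
R(t) = e^(-17.4454)
R(t) = 0.0

0.0


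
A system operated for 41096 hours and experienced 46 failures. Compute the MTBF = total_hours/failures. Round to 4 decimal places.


total_hours = 41096
failures = 46
MTBF = 41096 / 46
MTBF = 893.3913

893.3913


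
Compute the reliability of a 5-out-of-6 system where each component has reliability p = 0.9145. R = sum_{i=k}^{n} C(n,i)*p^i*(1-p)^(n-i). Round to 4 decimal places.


k = 5, n = 6, p = 0.9145
i=5: C(6,5)=6 * 0.9145^5 * 0.0855^1 = 0.3281
i=6: C(6,6)=1 * 0.9145^6 * 0.0855^0 = 0.5849
R = sum of terms = 0.9131

0.9131


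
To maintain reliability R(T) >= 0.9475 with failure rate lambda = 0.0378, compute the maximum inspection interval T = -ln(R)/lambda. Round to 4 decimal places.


R_target = 0.9475
lambda = 0.0378
-ln(0.9475) = 0.0539
T = 0.0539 / 0.0378
T = 1.4267

1.4267


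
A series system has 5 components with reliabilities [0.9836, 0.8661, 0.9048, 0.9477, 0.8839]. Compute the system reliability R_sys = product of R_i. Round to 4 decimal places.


Components: [0.9836, 0.8661, 0.9048, 0.9477, 0.8839]
After component 1 (R=0.9836): product = 0.9836
After component 2 (R=0.8661): product = 0.8519
After component 3 (R=0.9048): product = 0.7708
After component 4 (R=0.9477): product = 0.7305
After component 5 (R=0.8839): product = 0.6457
R_sys = 0.6457

0.6457


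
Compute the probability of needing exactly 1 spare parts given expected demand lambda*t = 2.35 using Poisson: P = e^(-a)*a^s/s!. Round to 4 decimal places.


a = 2.35, s = 1
e^(-a) = e^(-2.35) = 0.0954
a^s = 2.35^1 = 2.35
s! = 1
P = 0.0954 * 2.35 / 1
P = 0.2241

0.2241


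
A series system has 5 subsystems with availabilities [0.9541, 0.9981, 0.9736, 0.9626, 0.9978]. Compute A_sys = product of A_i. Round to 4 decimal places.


Subsystems: [0.9541, 0.9981, 0.9736, 0.9626, 0.9978]
After subsystem 1 (A=0.9541): product = 0.9541
After subsystem 2 (A=0.9981): product = 0.9523
After subsystem 3 (A=0.9736): product = 0.9271
After subsystem 4 (A=0.9626): product = 0.8925
After subsystem 5 (A=0.9978): product = 0.8905
A_sys = 0.8905

0.8905


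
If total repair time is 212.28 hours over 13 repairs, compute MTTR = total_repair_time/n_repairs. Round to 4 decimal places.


total_repair_time = 212.28
n_repairs = 13
MTTR = 212.28 / 13
MTTR = 16.3292

16.3292


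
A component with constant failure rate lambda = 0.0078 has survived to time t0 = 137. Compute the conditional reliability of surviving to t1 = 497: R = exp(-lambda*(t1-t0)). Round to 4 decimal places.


lambda = 0.0078
t0 = 137, t1 = 497
t1 - t0 = 360
lambda * (t1-t0) = 0.0078 * 360 = 2.808
R = exp(-2.808)
R = 0.0603

0.0603


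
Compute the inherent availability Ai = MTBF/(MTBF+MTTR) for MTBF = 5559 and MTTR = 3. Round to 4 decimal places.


MTBF = 5559
MTTR = 3
MTBF + MTTR = 5562
Ai = 5559 / 5562
Ai = 0.9995

0.9995


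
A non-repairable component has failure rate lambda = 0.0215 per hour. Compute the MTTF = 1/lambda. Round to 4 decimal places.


lambda = 0.0215
MTTF = 1 / 0.0215
MTTF = 46.5116

46.5116


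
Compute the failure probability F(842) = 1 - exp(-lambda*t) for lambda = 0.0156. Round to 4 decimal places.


lambda = 0.0156, t = 842
lambda * t = 13.1352
exp(-13.1352) = 0.0
F(t) = 1 - 0.0
F(t) = 1.0

1.0


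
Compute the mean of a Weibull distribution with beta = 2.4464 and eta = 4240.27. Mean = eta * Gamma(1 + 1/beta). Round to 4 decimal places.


beta = 2.4464, eta = 4240.27
1/beta = 0.4088
1 + 1/beta = 1.4088
Gamma(1.4088) = 0.8868
Mean = 4240.27 * 0.8868
Mean = 3760.3624

3760.3624


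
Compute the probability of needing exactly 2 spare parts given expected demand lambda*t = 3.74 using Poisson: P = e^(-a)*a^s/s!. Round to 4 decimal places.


a = 3.74, s = 2
e^(-a) = e^(-3.74) = 0.0238
a^s = 3.74^2 = 13.9876
s! = 2
P = 0.0238 * 13.9876 / 2
P = 0.1661

0.1661


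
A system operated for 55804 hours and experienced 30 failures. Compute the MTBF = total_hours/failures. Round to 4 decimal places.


total_hours = 55804
failures = 30
MTBF = 55804 / 30
MTBF = 1860.1333

1860.1333


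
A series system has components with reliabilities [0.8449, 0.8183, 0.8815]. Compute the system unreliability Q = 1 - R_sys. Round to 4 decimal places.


Components: [0.8449, 0.8183, 0.8815]
After component 1: product = 0.8449
After component 2: product = 0.6914
After component 3: product = 0.6095
R_sys = 0.6095
Q = 1 - 0.6095 = 0.3905

0.3905


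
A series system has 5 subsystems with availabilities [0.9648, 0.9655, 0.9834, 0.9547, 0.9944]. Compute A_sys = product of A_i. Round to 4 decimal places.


Subsystems: [0.9648, 0.9655, 0.9834, 0.9547, 0.9944]
After subsystem 1 (A=0.9648): product = 0.9648
After subsystem 2 (A=0.9655): product = 0.9315
After subsystem 3 (A=0.9834): product = 0.9161
After subsystem 4 (A=0.9547): product = 0.8746
After subsystem 5 (A=0.9944): product = 0.8697
A_sys = 0.8697

0.8697


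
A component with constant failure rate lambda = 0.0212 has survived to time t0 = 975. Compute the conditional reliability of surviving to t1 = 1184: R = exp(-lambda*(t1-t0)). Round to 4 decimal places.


lambda = 0.0212
t0 = 975, t1 = 1184
t1 - t0 = 209
lambda * (t1-t0) = 0.0212 * 209 = 4.4308
R = exp(-4.4308)
R = 0.0119

0.0119


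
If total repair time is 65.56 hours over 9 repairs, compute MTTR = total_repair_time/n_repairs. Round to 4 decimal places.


total_repair_time = 65.56
n_repairs = 9
MTTR = 65.56 / 9
MTTR = 7.2844

7.2844


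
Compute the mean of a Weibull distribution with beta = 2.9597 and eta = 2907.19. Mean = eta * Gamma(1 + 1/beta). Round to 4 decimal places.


beta = 2.9597, eta = 2907.19
1/beta = 0.3379
1 + 1/beta = 1.3379
Gamma(1.3379) = 0.8925
Mean = 2907.19 * 0.8925
Mean = 2594.5351

2594.5351


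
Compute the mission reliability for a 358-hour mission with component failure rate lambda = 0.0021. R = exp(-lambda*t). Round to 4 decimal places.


lambda = 0.0021
mission_time = 358
lambda * t = 0.0021 * 358 = 0.7518
R = exp(-0.7518)
R = 0.4715

0.4715


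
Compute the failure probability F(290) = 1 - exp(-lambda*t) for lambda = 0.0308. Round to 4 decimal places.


lambda = 0.0308, t = 290
lambda * t = 8.932
exp(-8.932) = 0.0001
F(t) = 1 - 0.0001
F(t) = 0.9999

0.9999


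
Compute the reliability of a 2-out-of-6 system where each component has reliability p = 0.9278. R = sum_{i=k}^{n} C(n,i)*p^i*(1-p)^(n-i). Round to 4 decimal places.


k = 2, n = 6, p = 0.9278
i=2: C(6,2)=15 * 0.9278^2 * 0.0722^4 = 0.0004
i=3: C(6,3)=20 * 0.9278^3 * 0.0722^3 = 0.006
i=4: C(6,4)=15 * 0.9278^4 * 0.0722^2 = 0.0579
i=5: C(6,5)=6 * 0.9278^5 * 0.0722^1 = 0.2978
i=6: C(6,6)=1 * 0.9278^6 * 0.0722^0 = 0.6379
R = sum of terms = 1.0

1.0


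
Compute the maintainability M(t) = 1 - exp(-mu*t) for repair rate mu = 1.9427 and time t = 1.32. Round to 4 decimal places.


mu = 1.9427, t = 1.32
mu * t = 1.9427 * 1.32 = 2.5644
exp(-2.5644) = 0.077
M(t) = 1 - 0.077
M(t) = 0.923

0.923


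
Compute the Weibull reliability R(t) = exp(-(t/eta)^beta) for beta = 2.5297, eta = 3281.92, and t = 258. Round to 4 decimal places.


beta = 2.5297, eta = 3281.92, t = 258
t/eta = 258 / 3281.92 = 0.0786
(t/eta)^beta = 0.0786^2.5297 = 0.0016
R(t) = exp(-0.0016)
R(t) = 0.9984

0.9984


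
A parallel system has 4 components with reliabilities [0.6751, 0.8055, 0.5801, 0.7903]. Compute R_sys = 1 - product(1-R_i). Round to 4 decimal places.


Components: [0.6751, 0.8055, 0.5801, 0.7903]
(1 - 0.6751) = 0.3249, running product = 0.3249
(1 - 0.8055) = 0.1945, running product = 0.0632
(1 - 0.5801) = 0.4199, running product = 0.0265
(1 - 0.7903) = 0.2097, running product = 0.0056
Product of (1-R_i) = 0.0056
R_sys = 1 - 0.0056 = 0.9944

0.9944


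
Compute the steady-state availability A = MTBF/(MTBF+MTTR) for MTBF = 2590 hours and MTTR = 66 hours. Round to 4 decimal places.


MTBF = 2590
MTTR = 66
MTBF + MTTR = 2656
A = 2590 / 2656
A = 0.9752

0.9752


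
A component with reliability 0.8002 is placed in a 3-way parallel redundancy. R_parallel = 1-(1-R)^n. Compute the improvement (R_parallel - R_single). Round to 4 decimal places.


R_single = 0.8002, n = 3
1 - R_single = 0.1998
(1 - R_single)^n = 0.1998^3 = 0.008
R_parallel = 1 - 0.008 = 0.992
Improvement = 0.992 - 0.8002
Improvement = 0.1918

0.1918


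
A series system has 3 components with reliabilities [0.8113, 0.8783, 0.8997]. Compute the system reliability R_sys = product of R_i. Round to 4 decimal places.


Components: [0.8113, 0.8783, 0.8997]
After component 1 (R=0.8113): product = 0.8113
After component 2 (R=0.8783): product = 0.7126
After component 3 (R=0.8997): product = 0.6411
R_sys = 0.6411

0.6411


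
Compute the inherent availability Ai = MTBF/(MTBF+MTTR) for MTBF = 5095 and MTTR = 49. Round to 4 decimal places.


MTBF = 5095
MTTR = 49
MTBF + MTTR = 5144
Ai = 5095 / 5144
Ai = 0.9905

0.9905


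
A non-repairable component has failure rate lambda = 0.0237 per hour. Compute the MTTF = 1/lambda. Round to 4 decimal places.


lambda = 0.0237
MTTF = 1 / 0.0237
MTTF = 42.1941

42.1941


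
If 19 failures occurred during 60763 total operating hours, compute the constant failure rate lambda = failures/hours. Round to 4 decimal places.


failures = 19
total_hours = 60763
lambda = 19 / 60763
lambda = 0.0003

0.0003


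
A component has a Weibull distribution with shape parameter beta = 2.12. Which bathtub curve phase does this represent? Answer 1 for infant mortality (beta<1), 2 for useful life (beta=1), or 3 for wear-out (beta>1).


beta = 2.12
Compare beta to 1:
beta < 1 => infant mortality (phase 1)
beta = 1 => useful life (phase 2)
beta > 1 => wear-out (phase 3)
Since beta = 2.12, this is wear-out (increasing failure rate)
Phase = 3

3


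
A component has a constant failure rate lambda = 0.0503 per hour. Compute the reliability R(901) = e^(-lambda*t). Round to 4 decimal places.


lambda = 0.0503
t = 901
lambda * t = 45.3203
R(t) = e^(-45.3203)
R(t) = 0.0

0.0


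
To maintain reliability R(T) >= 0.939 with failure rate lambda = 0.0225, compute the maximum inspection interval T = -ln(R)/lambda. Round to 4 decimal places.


R_target = 0.939
lambda = 0.0225
-ln(0.939) = 0.0629
T = 0.0629 / 0.0225
T = 2.7973

2.7973


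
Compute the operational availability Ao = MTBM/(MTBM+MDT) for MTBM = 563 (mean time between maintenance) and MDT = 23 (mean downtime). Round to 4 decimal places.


MTBM = 563
MDT = 23
MTBM + MDT = 586
Ao = 563 / 586
Ao = 0.9608

0.9608


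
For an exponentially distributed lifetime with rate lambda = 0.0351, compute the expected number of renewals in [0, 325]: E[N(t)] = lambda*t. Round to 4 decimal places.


lambda = 0.0351
t = 325
E[N(t)] = lambda * t
E[N(t)] = 0.0351 * 325
E[N(t)] = 11.4075

11.4075


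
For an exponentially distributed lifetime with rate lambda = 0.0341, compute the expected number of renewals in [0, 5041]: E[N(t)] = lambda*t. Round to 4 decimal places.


lambda = 0.0341
t = 5041
E[N(t)] = lambda * t
E[N(t)] = 0.0341 * 5041
E[N(t)] = 171.8981

171.8981


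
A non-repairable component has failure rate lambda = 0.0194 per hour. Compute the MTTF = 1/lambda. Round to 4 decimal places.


lambda = 0.0194
MTTF = 1 / 0.0194
MTTF = 51.5464

51.5464


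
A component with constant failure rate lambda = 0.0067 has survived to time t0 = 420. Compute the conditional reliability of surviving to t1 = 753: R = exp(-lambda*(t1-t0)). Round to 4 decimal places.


lambda = 0.0067
t0 = 420, t1 = 753
t1 - t0 = 333
lambda * (t1-t0) = 0.0067 * 333 = 2.2311
R = exp(-2.2311)
R = 0.1074

0.1074


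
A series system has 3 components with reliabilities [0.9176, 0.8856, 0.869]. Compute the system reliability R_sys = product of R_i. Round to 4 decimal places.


Components: [0.9176, 0.8856, 0.869]
After component 1 (R=0.9176): product = 0.9176
After component 2 (R=0.8856): product = 0.8126
After component 3 (R=0.869): product = 0.7062
R_sys = 0.7062

0.7062


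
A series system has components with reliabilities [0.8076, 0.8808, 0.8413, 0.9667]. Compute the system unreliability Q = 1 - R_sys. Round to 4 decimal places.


Components: [0.8076, 0.8808, 0.8413, 0.9667]
After component 1: product = 0.8076
After component 2: product = 0.7113
After component 3: product = 0.5984
After component 4: product = 0.5785
R_sys = 0.5785
Q = 1 - 0.5785 = 0.4215

0.4215


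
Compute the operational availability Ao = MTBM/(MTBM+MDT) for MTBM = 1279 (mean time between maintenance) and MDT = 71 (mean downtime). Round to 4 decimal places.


MTBM = 1279
MDT = 71
MTBM + MDT = 1350
Ao = 1279 / 1350
Ao = 0.9474

0.9474


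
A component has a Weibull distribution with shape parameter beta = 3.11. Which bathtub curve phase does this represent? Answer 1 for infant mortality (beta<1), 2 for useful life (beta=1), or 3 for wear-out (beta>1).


beta = 3.11
Compare beta to 1:
beta < 1 => infant mortality (phase 1)
beta = 1 => useful life (phase 2)
beta > 1 => wear-out (phase 3)
Since beta = 3.11, this is wear-out (increasing failure rate)
Phase = 3

3


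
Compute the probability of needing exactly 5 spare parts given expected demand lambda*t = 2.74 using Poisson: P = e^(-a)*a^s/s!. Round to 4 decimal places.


a = 2.74, s = 5
e^(-a) = e^(-2.74) = 0.0646
a^s = 2.74^5 = 154.4375
s! = 120
P = 0.0646 * 154.4375 / 120
P = 0.0831

0.0831


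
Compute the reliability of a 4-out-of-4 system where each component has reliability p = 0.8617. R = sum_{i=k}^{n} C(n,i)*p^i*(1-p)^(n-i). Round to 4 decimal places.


k = 4, n = 4, p = 0.8617
i=4: C(4,4)=1 * 0.8617^4 * 0.1383^0 = 0.5513
R = sum of terms = 0.5513

0.5513


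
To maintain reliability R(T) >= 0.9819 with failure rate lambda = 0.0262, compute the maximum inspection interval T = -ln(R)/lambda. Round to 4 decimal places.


R_target = 0.9819
lambda = 0.0262
-ln(0.9819) = 0.0183
T = 0.0183 / 0.0262
T = 0.6972

0.6972


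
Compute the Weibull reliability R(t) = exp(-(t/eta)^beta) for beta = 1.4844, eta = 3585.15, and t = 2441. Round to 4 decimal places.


beta = 1.4844, eta = 3585.15, t = 2441
t/eta = 2441 / 3585.15 = 0.6809
(t/eta)^beta = 0.6809^1.4844 = 0.5652
R(t) = exp(-0.5652)
R(t) = 0.5683

0.5683


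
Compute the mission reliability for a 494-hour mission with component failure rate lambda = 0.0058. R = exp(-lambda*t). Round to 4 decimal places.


lambda = 0.0058
mission_time = 494
lambda * t = 0.0058 * 494 = 2.8652
R = exp(-2.8652)
R = 0.057

0.057


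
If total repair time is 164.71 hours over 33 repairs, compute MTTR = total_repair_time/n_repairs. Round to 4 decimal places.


total_repair_time = 164.71
n_repairs = 33
MTTR = 164.71 / 33
MTTR = 4.9912

4.9912


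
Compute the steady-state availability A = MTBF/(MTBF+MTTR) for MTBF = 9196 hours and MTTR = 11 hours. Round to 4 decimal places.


MTBF = 9196
MTTR = 11
MTBF + MTTR = 9207
A = 9196 / 9207
A = 0.9988

0.9988


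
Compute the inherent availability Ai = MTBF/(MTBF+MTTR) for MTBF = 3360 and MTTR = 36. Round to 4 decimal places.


MTBF = 3360
MTTR = 36
MTBF + MTTR = 3396
Ai = 3360 / 3396
Ai = 0.9894

0.9894


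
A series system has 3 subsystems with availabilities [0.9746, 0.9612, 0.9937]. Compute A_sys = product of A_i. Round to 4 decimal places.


Subsystems: [0.9746, 0.9612, 0.9937]
After subsystem 1 (A=0.9746): product = 0.9746
After subsystem 2 (A=0.9612): product = 0.9368
After subsystem 3 (A=0.9937): product = 0.9309
A_sys = 0.9309

0.9309


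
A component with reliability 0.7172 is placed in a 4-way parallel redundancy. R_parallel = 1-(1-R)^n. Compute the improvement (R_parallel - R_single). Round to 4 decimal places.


R_single = 0.7172, n = 4
1 - R_single = 0.2828
(1 - R_single)^n = 0.2828^4 = 0.0064
R_parallel = 1 - 0.0064 = 0.9936
Improvement = 0.9936 - 0.7172
Improvement = 0.2764

0.2764


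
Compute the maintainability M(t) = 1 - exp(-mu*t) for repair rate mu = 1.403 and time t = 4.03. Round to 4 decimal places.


mu = 1.403, t = 4.03
mu * t = 1.403 * 4.03 = 5.6541
exp(-5.6541) = 0.0035
M(t) = 1 - 0.0035
M(t) = 0.9965

0.9965


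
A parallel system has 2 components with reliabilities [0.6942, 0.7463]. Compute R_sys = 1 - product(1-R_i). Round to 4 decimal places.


Components: [0.6942, 0.7463]
(1 - 0.6942) = 0.3058, running product = 0.3058
(1 - 0.7463) = 0.2537, running product = 0.0776
Product of (1-R_i) = 0.0776
R_sys = 1 - 0.0776 = 0.9224

0.9224


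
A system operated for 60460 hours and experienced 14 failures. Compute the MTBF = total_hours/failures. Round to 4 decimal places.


total_hours = 60460
failures = 14
MTBF = 60460 / 14
MTBF = 4318.5714

4318.5714


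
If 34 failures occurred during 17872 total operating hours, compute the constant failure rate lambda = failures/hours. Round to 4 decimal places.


failures = 34
total_hours = 17872
lambda = 34 / 17872
lambda = 0.0019

0.0019


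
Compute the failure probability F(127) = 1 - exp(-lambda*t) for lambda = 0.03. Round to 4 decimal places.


lambda = 0.03, t = 127
lambda * t = 3.81
exp(-3.81) = 0.0221
F(t) = 1 - 0.0221
F(t) = 0.9779

0.9779


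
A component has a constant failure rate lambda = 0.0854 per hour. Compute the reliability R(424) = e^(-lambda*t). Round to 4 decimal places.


lambda = 0.0854
t = 424
lambda * t = 36.2096
R(t) = e^(-36.2096)
R(t) = 0.0

0.0


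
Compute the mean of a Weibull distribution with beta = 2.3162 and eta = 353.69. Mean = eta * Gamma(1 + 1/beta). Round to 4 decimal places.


beta = 2.3162, eta = 353.69
1/beta = 0.4317
1 + 1/beta = 1.4317
Gamma(1.4317) = 0.886
Mean = 353.69 * 0.886
Mean = 313.3657

313.3657


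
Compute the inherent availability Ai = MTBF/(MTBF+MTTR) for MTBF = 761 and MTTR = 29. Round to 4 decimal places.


MTBF = 761
MTTR = 29
MTBF + MTTR = 790
Ai = 761 / 790
Ai = 0.9633

0.9633


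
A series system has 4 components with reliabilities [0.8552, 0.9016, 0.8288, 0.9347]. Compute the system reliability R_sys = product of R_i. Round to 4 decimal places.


Components: [0.8552, 0.9016, 0.8288, 0.9347]
After component 1 (R=0.8552): product = 0.8552
After component 2 (R=0.9016): product = 0.771
After component 3 (R=0.8288): product = 0.639
After component 4 (R=0.9347): product = 0.5973
R_sys = 0.5973

0.5973


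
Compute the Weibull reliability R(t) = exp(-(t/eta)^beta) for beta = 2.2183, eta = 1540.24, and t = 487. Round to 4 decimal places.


beta = 2.2183, eta = 1540.24, t = 487
t/eta = 487 / 1540.24 = 0.3162
(t/eta)^beta = 0.3162^2.2183 = 0.0778
R(t) = exp(-0.0778)
R(t) = 0.9252

0.9252


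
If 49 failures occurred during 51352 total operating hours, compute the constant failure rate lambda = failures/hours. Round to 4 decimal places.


failures = 49
total_hours = 51352
lambda = 49 / 51352
lambda = 0.001

0.001


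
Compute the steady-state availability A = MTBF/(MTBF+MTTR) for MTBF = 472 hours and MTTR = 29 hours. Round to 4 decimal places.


MTBF = 472
MTTR = 29
MTBF + MTTR = 501
A = 472 / 501
A = 0.9421

0.9421


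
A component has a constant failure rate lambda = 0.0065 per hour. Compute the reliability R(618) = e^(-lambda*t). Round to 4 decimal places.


lambda = 0.0065
t = 618
lambda * t = 4.017
R(t) = e^(-4.017)
R(t) = 0.018

0.018


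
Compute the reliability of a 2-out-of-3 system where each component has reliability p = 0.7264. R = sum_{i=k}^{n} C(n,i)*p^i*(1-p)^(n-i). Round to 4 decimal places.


k = 2, n = 3, p = 0.7264
i=2: C(3,2)=3 * 0.7264^2 * 0.2736^1 = 0.4331
i=3: C(3,3)=1 * 0.7264^3 * 0.2736^0 = 0.3833
R = sum of terms = 0.8164

0.8164


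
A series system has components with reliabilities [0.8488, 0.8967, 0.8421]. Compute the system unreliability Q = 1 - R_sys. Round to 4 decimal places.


Components: [0.8488, 0.8967, 0.8421]
After component 1: product = 0.8488
After component 2: product = 0.7611
After component 3: product = 0.6409
R_sys = 0.6409
Q = 1 - 0.6409 = 0.3591

0.3591


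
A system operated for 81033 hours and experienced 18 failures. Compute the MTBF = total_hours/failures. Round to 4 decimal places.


total_hours = 81033
failures = 18
MTBF = 81033 / 18
MTBF = 4501.8333

4501.8333


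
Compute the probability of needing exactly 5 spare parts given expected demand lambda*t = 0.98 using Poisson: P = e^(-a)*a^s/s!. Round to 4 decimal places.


a = 0.98, s = 5
e^(-a) = e^(-0.98) = 0.3753
a^s = 0.98^5 = 0.9039
s! = 120
P = 0.3753 * 0.9039 / 120
P = 0.0028

0.0028


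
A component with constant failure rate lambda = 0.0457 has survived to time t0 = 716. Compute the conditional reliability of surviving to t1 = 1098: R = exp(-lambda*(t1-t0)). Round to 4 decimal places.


lambda = 0.0457
t0 = 716, t1 = 1098
t1 - t0 = 382
lambda * (t1-t0) = 0.0457 * 382 = 17.4574
R = exp(-17.4574)
R = 0.0

0.0


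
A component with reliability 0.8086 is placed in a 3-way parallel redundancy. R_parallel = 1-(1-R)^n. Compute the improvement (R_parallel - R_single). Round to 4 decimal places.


R_single = 0.8086, n = 3
1 - R_single = 0.1914
(1 - R_single)^n = 0.1914^3 = 0.007
R_parallel = 1 - 0.007 = 0.993
Improvement = 0.993 - 0.8086
Improvement = 0.1844

0.1844
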